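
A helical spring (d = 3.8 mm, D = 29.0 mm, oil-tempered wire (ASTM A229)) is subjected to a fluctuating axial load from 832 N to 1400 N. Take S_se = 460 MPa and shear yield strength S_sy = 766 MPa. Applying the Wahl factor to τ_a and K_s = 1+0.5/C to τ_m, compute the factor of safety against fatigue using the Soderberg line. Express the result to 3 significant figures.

0.325

C = D/d = 29.0/3.8 = 7.6316; K_W = (4C−1)/(4C−4)+0.615/C = 1.1937; K_s = 1+0.5/C = 1.0655
F_a = (F_max−F_min)/2 = 284 N; F_m = (F_max+F_min)/2 = 1116 N
τ_a = K_W·8F_aD/(πd³) = 1.1937 × 382.21 = 456.24 MPa
τ_m = K_s·8F_mD/(πd³) = 1.0655 × 1501.9 = 1600.3 MPa
Soderberg: 1/n_f = τ_a/S_se + τ_m/S_sy = 456.24/460 + 1600.3/766 = 0.99183 + 2.08922 = 3.081
n_f = 1/3.081 = 0.3246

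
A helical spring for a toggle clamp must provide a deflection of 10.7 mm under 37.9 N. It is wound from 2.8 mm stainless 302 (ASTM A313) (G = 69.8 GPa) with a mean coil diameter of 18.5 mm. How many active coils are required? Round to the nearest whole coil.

Required rate k = F/δ = 37.9/10.7 = 3.5421 N/mm
N_a = Gd⁴/(8D³k) = (69.8×10³ × 2.8⁴)/(8 × 18.5³ × 3.5421)
    = 4.2903e+06 / 179416 = 23.91 → 24 coils

24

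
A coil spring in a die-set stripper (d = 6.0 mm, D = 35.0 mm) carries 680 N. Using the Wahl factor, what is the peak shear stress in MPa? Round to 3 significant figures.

Spring index C = D/d = 35.0/6.0 = 5.8333
K_W = (4C−1)/(4C−4) + 0.615/C = 22.333/19.333 + 0.1054 = 1.2606
τ₀ = 8FD/(πd³) = 8·680·35.0/(π·6.0³) = 190400/678.58 = 280.58 MPa
τ_max = K·τ₀ = 1.2606 × 280.58 = 353.7 MPa

354 MPa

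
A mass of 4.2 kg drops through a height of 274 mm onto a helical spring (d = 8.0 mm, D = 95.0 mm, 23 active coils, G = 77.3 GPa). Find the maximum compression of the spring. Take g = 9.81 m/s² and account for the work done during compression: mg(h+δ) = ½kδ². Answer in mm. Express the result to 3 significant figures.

k = Gd⁴/(8D³N_a) = (77.3×10³)(8.0⁴)/(8·95.0³·23) = 2.007 N/mm
W = mg = 4.2 × 9.81 = 41.202 N
½kδ² − Wδ − Wh = 0 → δ = (W + √(W² + 2kWh))/k
δ = (41.202 + √(1697.6 + 45315.8))/2.007 = (41.202 + 216.83)/2.007 = 128.56 mm

129 mm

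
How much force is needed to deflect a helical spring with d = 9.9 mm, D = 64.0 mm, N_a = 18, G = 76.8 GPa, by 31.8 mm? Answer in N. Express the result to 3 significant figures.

621 N

k = Gd⁴/(8D³N_a) = (76.8×10³)(9.9⁴)/(8·64.0³·18) = 19.543 N/mm
F = k·δ = 19.543 × 31.8 = 621.48 N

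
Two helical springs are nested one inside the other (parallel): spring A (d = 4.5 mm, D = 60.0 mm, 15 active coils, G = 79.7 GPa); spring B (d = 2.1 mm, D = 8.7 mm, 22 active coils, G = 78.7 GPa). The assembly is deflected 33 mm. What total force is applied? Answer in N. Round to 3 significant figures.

477 N

k_A = Gd⁴/(8D³N_a) = (79.7×10³)(4.5⁴)/(8·60.0³·15) = 1.2609 N/mm
k_B = Gd⁴/(8D³N_a) = (78.7×10³)(2.1⁴)/(8·8.7³·22) = 13.206 N/mm
Parallel: k_eq = 1.2609 + 13.206 = 14.467 N/mm
F = k_eq·δ = 14.467·33 = 477.42 N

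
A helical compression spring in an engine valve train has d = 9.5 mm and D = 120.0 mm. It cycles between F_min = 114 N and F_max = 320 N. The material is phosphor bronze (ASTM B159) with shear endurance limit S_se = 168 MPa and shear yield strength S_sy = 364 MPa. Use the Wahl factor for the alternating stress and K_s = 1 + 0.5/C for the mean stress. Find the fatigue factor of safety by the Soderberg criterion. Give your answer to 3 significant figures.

2.15

C = D/d = 120.0/9.5 = 12.6316; K_W = (4C−1)/(4C−4)+0.615/C = 1.1132; K_s = 1+0.5/C = 1.0396
F_a = (F_max−F_min)/2 = 103 N; F_m = (F_max+F_min)/2 = 217 N
τ_a = K_W·8F_aD/(πd³) = 1.1132 × 36.71 = 40.865 MPa
τ_m = K_s·8F_mD/(πd³) = 1.0396 × 77.341 = 80.403 MPa
Soderberg: 1/n_f = τ_a/S_se + τ_m/S_sy = 40.865/168 + 80.403/364 = 0.24324 + 0.22089 = 0.46413
n_f = 1/0.46413 = 2.155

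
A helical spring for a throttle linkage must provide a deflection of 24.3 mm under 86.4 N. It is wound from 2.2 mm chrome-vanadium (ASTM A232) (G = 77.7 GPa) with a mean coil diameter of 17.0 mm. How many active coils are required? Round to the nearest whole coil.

13

Required rate k = F/δ = 86.4/24.3 = 3.5556 N/mm
N_a = Gd⁴/(8D³k) = (77.7×10³ × 2.2⁴)/(8 × 17.0³ × 3.5556)
    = 1.82017e+06 / 139748 = 13.02 → 13 coils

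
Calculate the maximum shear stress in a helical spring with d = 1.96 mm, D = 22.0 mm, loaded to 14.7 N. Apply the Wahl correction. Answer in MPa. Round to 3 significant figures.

123 MPa

Spring index C = D/d = 22.0/1.96 = 11.2245
K_W = (4C−1)/(4C−4) + 0.615/C = 43.898/40.898 + 0.0548 = 1.1281
τ₀ = 8FD/(πd³) = 8·14.7·22.0/(π·1.96³) = 2587.2/23.655 = 109.37 MPa
τ_max = K·τ₀ = 1.1281 × 109.37 = 123.39 MPa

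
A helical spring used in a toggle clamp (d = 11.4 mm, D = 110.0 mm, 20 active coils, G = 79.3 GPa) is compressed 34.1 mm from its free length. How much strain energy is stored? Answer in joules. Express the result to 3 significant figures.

k = Gd⁴/(8D³N_a) = (79.3×10³)(11.4⁴)/(8·110.0³·20) = 6.2892 N/mm
U = ½kδ² = 0.5 × 6.2892 × 34.1² = 3656.6 N·mm = 3.6566 J

3.66 J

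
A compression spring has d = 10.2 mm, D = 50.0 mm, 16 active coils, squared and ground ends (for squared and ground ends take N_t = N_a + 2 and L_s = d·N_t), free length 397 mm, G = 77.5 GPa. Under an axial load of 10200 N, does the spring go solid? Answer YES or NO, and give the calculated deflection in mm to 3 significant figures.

NO, δ = 195 mm

k = Gd⁴/(8D³N_a) = (77.5×10³)(10.2⁴)/(8·50.0³·16) = 52.43 N/mm
N_t = 18; L_s = 10.2·18 = 183.6 mm; δ_solid = L₀ − L_s = 397 − 183.6 = 213.4 mm
δ = F/k = 10200/52.43 = 194.54 mm
δ < δ_solid → spring does not go solid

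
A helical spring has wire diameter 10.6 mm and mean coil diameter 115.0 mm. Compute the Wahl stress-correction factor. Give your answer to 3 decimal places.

1.133

C = D/d = 115.0/10.6 = 10.8491
K_W = (4C−1)/(4C−4) + 0.615/C = 42.396/39.396 + 0.0567 = 1.1328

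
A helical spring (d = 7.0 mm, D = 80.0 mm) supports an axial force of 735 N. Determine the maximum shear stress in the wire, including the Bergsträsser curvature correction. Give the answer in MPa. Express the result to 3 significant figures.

488 MPa

Spring index C = D/d = 80.0/7.0 = 11.4286
K_B = (4C+2)/(4C−3) = 47.714/42.714 = 1.1171
τ₀ = 8FD/(πd³) = 8·735·80.0/(π·7.0³) = 470400/1077.6 = 436.54 MPa
τ_max = K·τ₀ = 1.1171 × 436.54 = 487.64 MPa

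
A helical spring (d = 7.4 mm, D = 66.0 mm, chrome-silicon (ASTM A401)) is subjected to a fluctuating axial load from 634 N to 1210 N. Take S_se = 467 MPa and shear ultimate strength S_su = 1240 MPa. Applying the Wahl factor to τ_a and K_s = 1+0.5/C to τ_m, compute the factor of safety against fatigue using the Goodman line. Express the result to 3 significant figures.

C = D/d = 66.0/7.4 = 8.9189; K_W = (4C−1)/(4C−4)+0.615/C = 1.1637; K_s = 1+0.5/C = 1.0561
F_a = (F_max−F_min)/2 = 288 N; F_m = (F_max+F_min)/2 = 922 N
τ_a = K_W·8F_aD/(πd³) = 1.1637 × 119.45 = 139 MPa
τ_m = K_s·8F_mD/(πd³) = 1.0561 × 382.4 = 403.84 MPa
Goodman: 1/n_f = τ_a/S_se + τ_m/S_su = 139/467 + 403.84/1240 = 0.29764 + 0.32568 = 0.62332
n_f = 1/0.62332 = 1.604

1.60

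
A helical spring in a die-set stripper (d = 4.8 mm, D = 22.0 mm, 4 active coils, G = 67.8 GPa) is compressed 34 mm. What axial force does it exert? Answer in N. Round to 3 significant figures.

3590 N

k = Gd⁴/(8D³N_a) = (67.8×10³)(4.8⁴)/(8·22.0³·4) = 105.63 N/mm
F = k·δ = 105.63 × 34 = 3591.3 N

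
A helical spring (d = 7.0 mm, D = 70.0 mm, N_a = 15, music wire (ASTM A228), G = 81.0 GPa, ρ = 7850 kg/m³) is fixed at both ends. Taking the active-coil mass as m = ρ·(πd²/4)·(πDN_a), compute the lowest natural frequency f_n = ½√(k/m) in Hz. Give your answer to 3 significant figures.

k = Gd⁴/(8D³N_a) = (81.0×10³)(7.0⁴)/(8·70.0³·15) = 4.725 N/mm = 4725 N/m
Wire length L = πDN_a = π·70.0·15 = 3298.7 mm
m = ρ·(πd²/4)·L = 7850 × 38.485×10⁻⁶ m² × 3.2987 m = 0.99654 kg
f_n = ½√(k/m) = 0.5·√(4725/0.99654) = 0.5·√(4741.4) = 34.429 Hz

34.4 Hz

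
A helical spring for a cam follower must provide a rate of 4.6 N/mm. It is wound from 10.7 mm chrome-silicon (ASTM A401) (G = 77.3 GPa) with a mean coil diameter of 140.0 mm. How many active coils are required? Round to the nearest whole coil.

N_a = Gd⁴/(8D³k) = (77.3×10³ × 10.7⁴)/(8 × 140.0³ × 4.6)
    = 1.01325e+09 / 1.00979e+08 = 10.03 → 10 coils

10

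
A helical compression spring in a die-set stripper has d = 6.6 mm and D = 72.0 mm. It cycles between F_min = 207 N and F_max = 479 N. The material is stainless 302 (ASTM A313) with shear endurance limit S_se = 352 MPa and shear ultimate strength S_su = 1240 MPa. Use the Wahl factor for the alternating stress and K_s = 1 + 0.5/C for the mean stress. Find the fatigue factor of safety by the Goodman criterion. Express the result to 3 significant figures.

2.16

C = D/d = 72.0/6.6 = 10.9091; K_W = (4C−1)/(4C−4)+0.615/C = 1.1321; K_s = 1+0.5/C = 1.0458
F_a = (F_max−F_min)/2 = 136 N; F_m = (F_max+F_min)/2 = 343 N
τ_a = K_W·8F_aD/(πd³) = 1.1321 × 86.732 = 98.186 MPa
τ_m = K_s·8F_mD/(πd³) = 1.0458 × 218.74 = 228.77 MPa
Goodman: 1/n_f = τ_a/S_se + τ_m/S_su = 98.186/352 + 228.77/1240 = 0.27894 + 0.18449 = 0.46343
n_f = 1/0.46343 = 2.158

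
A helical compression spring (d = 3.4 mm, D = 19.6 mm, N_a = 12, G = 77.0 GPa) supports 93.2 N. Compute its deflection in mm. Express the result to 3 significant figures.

6.55 mm

k = Gd⁴/(8D³N_a) = (77.0×10³)(3.4⁴)/(8·19.6³·12) = 14.235 N/mm
δ = F/k = 93.2 / 14.235 = 6.5471 mm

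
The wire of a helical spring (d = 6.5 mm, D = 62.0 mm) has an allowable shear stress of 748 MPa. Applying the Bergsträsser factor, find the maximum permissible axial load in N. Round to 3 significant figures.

C = D/d = 62.0/6.5 = 9.5385
K_B = (4C+2)/(4C−3) = 40.154/35.154 = 1.1422
τ_max = K·8FD/(πd³) → F_max = τ_allow·πd³/(8DK)
F_max = 748·π·6.5³/(8·62.0·1.1422) = 6.4534e+05/566.55 = 1139.1 N

1140 N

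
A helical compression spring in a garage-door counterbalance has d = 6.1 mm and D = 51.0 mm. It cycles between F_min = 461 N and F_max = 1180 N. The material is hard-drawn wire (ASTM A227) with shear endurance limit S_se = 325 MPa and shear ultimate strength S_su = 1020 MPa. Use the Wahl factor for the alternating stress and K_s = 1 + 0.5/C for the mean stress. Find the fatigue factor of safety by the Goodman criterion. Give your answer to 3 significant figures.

C = D/d = 51.0/6.1 = 8.3607; K_W = (4C−1)/(4C−4)+0.615/C = 1.1755; K_s = 1+0.5/C = 1.0598
F_a = (F_max−F_min)/2 = 359.5 N; F_m = (F_max+F_min)/2 = 820.5 N
τ_a = K_W·8F_aD/(πd³) = 1.1755 × 205.69 = 241.78 MPa
τ_m = K_s·8F_mD/(πd³) = 1.0598 × 469.46 = 497.54 MPa
Goodman: 1/n_f = τ_a/S_se + τ_m/S_su = 241.78/325 + 497.54/1020 = 0.74395 + 0.48778 = 1.2317
n_f = 1/1.2317 = 0.8119

0.812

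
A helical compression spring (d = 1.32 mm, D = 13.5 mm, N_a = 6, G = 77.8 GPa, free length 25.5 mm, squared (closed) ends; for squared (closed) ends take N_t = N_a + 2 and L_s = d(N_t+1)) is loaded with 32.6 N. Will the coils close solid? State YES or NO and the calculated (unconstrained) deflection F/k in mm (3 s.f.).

k = Gd⁴/(8D³N_a) = (77.8×10³)(1.32⁴)/(8·13.5³·6) = 2 N/mm
N_t = 8; L_s = 1.32·9 = 11.88 mm; δ_solid = L₀ − L_s = 25.5 − 11.88 = 13.62 mm
δ = F/k = 32.6/2 = 16.3 mm
δ ≥ δ_solid → spring goes solid

YES, δ = 16.3 mm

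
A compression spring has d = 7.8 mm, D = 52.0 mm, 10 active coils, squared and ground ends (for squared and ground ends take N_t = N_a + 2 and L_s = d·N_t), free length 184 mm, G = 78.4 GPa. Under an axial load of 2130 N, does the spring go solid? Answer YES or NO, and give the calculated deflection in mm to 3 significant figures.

NO, δ = 82.6 mm

k = Gd⁴/(8D³N_a) = (78.4×10³)(7.8⁴)/(8·52.0³·10) = 25.798 N/mm
N_t = 12; L_s = 7.8·12 = 93.6 mm; δ_solid = L₀ − L_s = 184 − 93.6 = 90.4 mm
δ = F/k = 2130/25.798 = 82.563 mm
δ < δ_solid → spring does not go solid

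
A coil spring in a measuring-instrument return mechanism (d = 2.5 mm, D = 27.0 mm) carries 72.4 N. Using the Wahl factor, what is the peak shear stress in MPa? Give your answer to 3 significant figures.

Spring index C = D/d = 27.0/2.5 = 10.8000
K_W = (4C−1)/(4C−4) + 0.615/C = 42.200/39.200 + 0.0569 = 1.1335
τ₀ = 8FD/(πd³) = 8·72.4·27.0/(π·2.5³) = 15638.4/49.087 = 318.58 MPa
τ_max = K·τ₀ = 1.1335 × 318.58 = 361.11 MPa

361 MPa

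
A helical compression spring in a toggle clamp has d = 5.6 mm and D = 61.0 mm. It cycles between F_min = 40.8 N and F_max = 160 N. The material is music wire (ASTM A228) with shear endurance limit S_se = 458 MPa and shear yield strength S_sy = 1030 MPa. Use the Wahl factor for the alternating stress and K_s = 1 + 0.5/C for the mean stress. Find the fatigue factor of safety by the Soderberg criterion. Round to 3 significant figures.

C = D/d = 61.0/5.6 = 10.8929; K_W = (4C−1)/(4C−4)+0.615/C = 1.1323; K_s = 1+0.5/C = 1.0459
F_a = (F_max−F_min)/2 = 59.6 N; F_m = (F_max+F_min)/2 = 100.4 N
τ_a = K_W·8F_aD/(πd³) = 1.1323 × 52.717 = 59.69 MPa
τ_m = K_s·8F_mD/(πd³) = 1.0459 × 88.805 = 92.882 MPa
Soderberg: 1/n_f = τ_a/S_se + τ_m/S_sy = 59.69/458 + 92.882/1030 = 0.13033 + 0.09018 = 0.2205
n_f = 1/0.2205 = 4.535

4.54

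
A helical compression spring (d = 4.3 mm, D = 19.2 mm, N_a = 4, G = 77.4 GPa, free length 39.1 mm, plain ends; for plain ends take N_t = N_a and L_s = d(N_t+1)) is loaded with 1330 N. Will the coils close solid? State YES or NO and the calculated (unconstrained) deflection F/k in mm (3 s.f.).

k = Gd⁴/(8D³N_a) = (77.4×10³)(4.3⁴)/(8·19.2³·4) = 116.83 N/mm
N_t = 4; L_s = 4.3·5 = 21.5 mm; δ_solid = L₀ − L_s = 39.1 − 21.5 = 17.6 mm
δ = F/k = 1330/116.83 = 11.384 mm
δ < δ_solid → spring does not go solid

NO, δ = 11.4 mm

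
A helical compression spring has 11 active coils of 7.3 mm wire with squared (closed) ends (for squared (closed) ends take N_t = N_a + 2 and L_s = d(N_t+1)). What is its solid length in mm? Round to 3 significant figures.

102 mm

squared (closed) ends: N_t = N_a + 2 = 11 + 2 = 13
L_s = d·(N_t+1) = 7.3 × 14 = 102.2 mm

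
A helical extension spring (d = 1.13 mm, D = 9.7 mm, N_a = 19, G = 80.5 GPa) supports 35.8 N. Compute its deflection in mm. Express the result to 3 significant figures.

k = Gd⁴/(8D³N_a) = (80.5×10³)(1.13⁴)/(8·9.7³·19) = 0.94613 N/mm
δ = F/k = 35.8 / 0.94613 = 37.838 mm

37.8 mm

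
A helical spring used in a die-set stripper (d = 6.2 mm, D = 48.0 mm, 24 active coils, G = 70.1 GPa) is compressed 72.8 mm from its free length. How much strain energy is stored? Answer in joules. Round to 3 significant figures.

k = Gd⁴/(8D³N_a) = (70.1×10³)(6.2⁴)/(8·48.0³·24) = 4.8782 N/mm
U = ½kδ² = 0.5 × 4.8782 × 72.8² = 12927 N·mm = 12.927 J

12.9 J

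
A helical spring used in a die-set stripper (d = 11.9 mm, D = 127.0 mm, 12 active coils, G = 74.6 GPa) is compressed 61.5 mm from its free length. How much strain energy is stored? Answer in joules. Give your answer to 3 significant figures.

k = Gd⁴/(8D³N_a) = (74.6×10³)(11.9⁴)/(8·127.0³·12) = 7.6075 N/mm
U = ½kδ² = 0.5 × 7.6075 × 61.5² = 14387 N·mm = 14.387 J

14.4 J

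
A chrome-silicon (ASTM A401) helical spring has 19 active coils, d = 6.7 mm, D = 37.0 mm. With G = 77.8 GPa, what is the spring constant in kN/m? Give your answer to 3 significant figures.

k = Gd⁴/(8D³N_a) = (77.8×10³ × 6.7⁴) / (8 × 37.0³ × 19)
  = 1.56776e+08 / 7.69926e+06 = 20.362 N/mm

20.4 kN/m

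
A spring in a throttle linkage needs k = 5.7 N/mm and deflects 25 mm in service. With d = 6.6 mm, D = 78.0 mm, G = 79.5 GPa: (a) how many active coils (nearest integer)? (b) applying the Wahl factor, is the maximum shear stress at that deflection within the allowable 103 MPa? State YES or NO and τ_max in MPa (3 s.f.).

N_a = Gd⁴/(8D³k) = (79.5×10³)(6.6⁴)/(8·78.0³·5.7) = 6.971 → N_a = 7
Actual rate k = Gd⁴/(8D³·7) = 5.6764 N/mm
Working load F = kδ = 5.6764·25 = 141.91 N
C = 78.0/6.6 = 11.8182; K_W = (4C−1)/(4C−4)+0.615/C = 1.1214
τ_max = K_W·8FD/(πd³) = 1.1214·98.042 = 109.94 MPa
τ_max > 103 MPa → exceeds allowable

(a) 7 coils; (b) NO, τ_max = 110 MPa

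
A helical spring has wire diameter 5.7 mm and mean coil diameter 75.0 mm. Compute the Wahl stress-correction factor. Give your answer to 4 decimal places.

C = D/d = 75.0/5.7 = 13.1579
K_W = (4C−1)/(4C−4) + 0.615/C = 51.632/48.632 + 0.0467 = 1.1084

1.1084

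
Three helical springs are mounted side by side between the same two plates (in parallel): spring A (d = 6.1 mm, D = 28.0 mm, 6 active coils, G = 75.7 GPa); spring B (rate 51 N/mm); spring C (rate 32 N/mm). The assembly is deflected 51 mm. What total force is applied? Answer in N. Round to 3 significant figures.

k_A = Gd⁴/(8D³N_a) = (75.7×10³)(6.1⁴)/(8·28.0³·6) = 99.472 N/mm
Parallel: k_eq = 99.472 + 51 + 32 = 182.47 N/mm
F = k_eq·δ = 182.47·51 = 9306.1 N

9310 N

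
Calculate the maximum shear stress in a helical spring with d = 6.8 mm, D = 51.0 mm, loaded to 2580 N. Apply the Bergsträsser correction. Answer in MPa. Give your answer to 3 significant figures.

Spring index C = D/d = 51.0/6.8 = 7.5000
K_B = (4C+2)/(4C−3) = 32.000/27.000 = 1.1852
τ₀ = 8FD/(πd³) = 8·2580·51.0/(π·6.8³) = 1.05264e+06/987.82 = 1065.6 MPa
τ_max = K·τ₀ = 1.1852 × 1065.6 = 1263 MPa

1260 MPa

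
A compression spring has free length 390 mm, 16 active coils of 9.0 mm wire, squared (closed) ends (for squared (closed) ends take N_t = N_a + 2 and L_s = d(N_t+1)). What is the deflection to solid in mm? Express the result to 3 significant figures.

219 mm

N_t = 18; L_s = 9.0·19 = 171 mm
δ_solid = L₀ − L_s = 390 − 171 = 219 mm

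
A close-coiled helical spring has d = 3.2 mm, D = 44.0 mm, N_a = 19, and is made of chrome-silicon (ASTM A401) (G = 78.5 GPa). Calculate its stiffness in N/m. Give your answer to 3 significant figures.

k = Gd⁴/(8D³N_a) = (78.5×10³ × 3.2⁴) / (8 × 44.0³ × 19)
  = 8.23132e+06 / 1.2948e+07 = 0.63572 N/mm = 635.72 N/m

636 N/m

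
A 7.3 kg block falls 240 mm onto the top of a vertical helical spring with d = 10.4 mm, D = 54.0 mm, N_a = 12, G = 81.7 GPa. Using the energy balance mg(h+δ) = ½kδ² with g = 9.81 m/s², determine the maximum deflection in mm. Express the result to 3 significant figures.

k = Gd⁴/(8D³N_a) = (81.7×10³)(10.4⁴)/(8·54.0³·12) = 63.227 N/mm
W = mg = 7.3 × 9.81 = 71.613 N
½kδ² − Wδ − Wh = 0 → δ = (W + √(W² + 2kWh))/k
δ = (71.613 + √(5128.4 + 2.17338e+06))/63.227 = (71.613 + 1476)/63.227 = 24.477 mm

24.5 mm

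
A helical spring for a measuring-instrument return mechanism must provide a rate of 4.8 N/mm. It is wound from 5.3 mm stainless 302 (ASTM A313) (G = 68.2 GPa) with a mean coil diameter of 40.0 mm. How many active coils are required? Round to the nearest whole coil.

N_a = Gd⁴/(8D³k) = (68.2×10³ × 5.3⁴)/(8 × 40.0³ × 4.8)
    = 5.38131e+07 / 2.4576e+06 = 21.9 → 22 coils

22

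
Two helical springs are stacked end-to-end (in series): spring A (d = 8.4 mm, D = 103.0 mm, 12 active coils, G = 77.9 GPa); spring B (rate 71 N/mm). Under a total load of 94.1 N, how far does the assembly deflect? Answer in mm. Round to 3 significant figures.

k_A = Gd⁴/(8D³N_a) = (77.9×10³)(8.4⁴)/(8·103.0³·12) = 3.6972 N/mm
Series: 1/k_eq = 1/3.6972 + 1/71 = 0.28456; k_eq = 3.5142 N/mm
δ = F/k_eq = 94.1/3.5142 = 26.777 mm

26.8 mm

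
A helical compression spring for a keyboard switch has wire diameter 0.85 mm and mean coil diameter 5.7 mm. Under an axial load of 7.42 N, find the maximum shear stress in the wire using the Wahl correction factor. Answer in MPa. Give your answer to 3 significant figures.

215 MPa

Spring index C = D/d = 5.7/0.85 = 6.7059
K_W = (4C−1)/(4C−4) + 0.615/C = 25.824/22.824 + 0.0917 = 1.2232
τ₀ = 8FD/(πd³) = 8·7.42·5.7/(π·0.85³) = 338.352/1.9293 = 175.37 MPa
τ_max = K·τ₀ = 1.2232 × 175.37 = 214.51 MPa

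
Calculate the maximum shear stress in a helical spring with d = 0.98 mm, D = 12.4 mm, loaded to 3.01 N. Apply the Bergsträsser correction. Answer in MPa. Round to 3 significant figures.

Spring index C = D/d = 12.4/0.98 = 12.6531
K_B = (4C+2)/(4C−3) = 52.612/47.612 = 1.1050
τ₀ = 8FD/(πd³) = 8·3.01·12.4/(π·0.98³) = 298.592/2.9568 = 100.98 MPa
τ_max = K·τ₀ = 1.1050 × 100.98 = 111.59 MPa

112 MPa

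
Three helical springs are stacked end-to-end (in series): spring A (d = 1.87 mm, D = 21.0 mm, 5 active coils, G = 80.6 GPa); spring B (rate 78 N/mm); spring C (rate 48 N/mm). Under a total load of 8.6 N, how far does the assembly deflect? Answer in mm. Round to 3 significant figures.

k_A = Gd⁴/(8D³N_a) = (80.6×10³)(1.87⁴)/(8·21.0³·5) = 2.6606 N/mm
Series: 1/k_eq = 1/2.6606 + 1/78 + 1/48 = 0.40951; k_eq = 2.442 N/mm
δ = F/k_eq = 8.6/2.442 = 3.5217 mm

3.52 mm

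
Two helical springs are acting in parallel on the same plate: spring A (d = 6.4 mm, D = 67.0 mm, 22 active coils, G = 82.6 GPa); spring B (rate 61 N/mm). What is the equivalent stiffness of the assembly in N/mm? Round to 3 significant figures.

63.6 N/mm

k_A = Gd⁴/(8D³N_a) = (82.6×10³)(6.4⁴)/(8·67.0³·22) = 2.618 N/mm
Parallel: k_eq = 2.618 + 61 = 63.618 N/mm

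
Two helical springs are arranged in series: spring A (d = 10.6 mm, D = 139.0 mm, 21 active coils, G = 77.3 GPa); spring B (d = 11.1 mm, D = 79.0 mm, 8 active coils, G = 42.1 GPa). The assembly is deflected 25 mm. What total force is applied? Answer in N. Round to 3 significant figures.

k_A = Gd⁴/(8D³N_a) = (77.3×10³)(10.6⁴)/(8·139.0³·21) = 2.163 N/mm
k_B = Gd⁴/(8D³N_a) = (42.1×10³)(11.1⁴)/(8·79.0³·8) = 20.254 N/mm
Series: 1/k_eq = 1/2.163 + 1/20.254 = 0.5117; k_eq = 1.9543 N/mm
F = k_eq·δ = 1.9543·25 = 48.857 N

48.9 N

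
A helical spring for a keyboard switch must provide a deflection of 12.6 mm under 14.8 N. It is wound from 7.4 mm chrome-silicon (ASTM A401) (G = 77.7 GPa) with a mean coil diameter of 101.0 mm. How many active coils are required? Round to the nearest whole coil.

Required rate k = F/δ = 14.8/12.6 = 1.1746 N/mm
N_a = Gd⁴/(8D³k) = (77.7×10³ × 7.4⁴)/(8 × 101.0³ × 1.1746)
    = 2.32996e+08 / 9.68156e+06 = 24.07 → 24 coils

24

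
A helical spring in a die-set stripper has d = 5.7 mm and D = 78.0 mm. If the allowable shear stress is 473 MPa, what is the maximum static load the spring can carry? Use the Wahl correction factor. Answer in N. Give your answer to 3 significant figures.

C = D/d = 78.0/5.7 = 13.6842
K_W = (4C−1)/(4C−4) + 0.615/C = 53.737/50.737 + 0.0449 = 1.1041
τ_max = K·8FD/(πd³) → F_max = τ_allow·πd³/(8DK)
F_max = 473·π·5.7³/(8·78.0·1.1041) = 2.7519e+05/688.94 = 399.44 N

399 N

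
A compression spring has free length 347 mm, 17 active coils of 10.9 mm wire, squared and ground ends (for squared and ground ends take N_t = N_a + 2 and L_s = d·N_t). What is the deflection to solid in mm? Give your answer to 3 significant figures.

140 mm

N_t = 19; L_s = 10.9·19 = 207.1 mm
δ_solid = L₀ − L_s = 347 − 207.1 = 139.9 mm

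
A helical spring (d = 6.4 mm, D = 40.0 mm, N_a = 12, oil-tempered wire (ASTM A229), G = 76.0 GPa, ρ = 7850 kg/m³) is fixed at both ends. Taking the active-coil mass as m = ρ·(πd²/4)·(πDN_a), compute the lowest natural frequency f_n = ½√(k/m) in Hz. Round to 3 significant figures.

117 Hz

k = Gd⁴/(8D³N_a) = (76.0×10³)(6.4⁴)/(8·40.0³·12) = 20.753 N/mm = 20753 N/m
Wire length L = πDN_a = π·40.0·12 = 1508 mm
m = ρ·(πd²/4)·L = 7850 × 32.17×10⁻⁶ m² × 1.508 m = 0.38081 kg
f_n = ½√(k/m) = 0.5·√(20753/0.38081) = 0.5·√(54497) = 116.72 Hz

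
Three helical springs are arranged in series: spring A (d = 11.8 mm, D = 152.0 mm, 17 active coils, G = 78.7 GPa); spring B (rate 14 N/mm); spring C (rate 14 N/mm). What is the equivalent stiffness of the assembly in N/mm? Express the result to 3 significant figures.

k_A = Gd⁴/(8D³N_a) = (78.7×10³)(11.8⁴)/(8·152.0³·17) = 3.1947 N/mm
Series: 1/k_eq = 1/3.1947 + 1/14 + 1/14 = 0.45587; k_eq = 2.1936 N/mm

2.19 N/mm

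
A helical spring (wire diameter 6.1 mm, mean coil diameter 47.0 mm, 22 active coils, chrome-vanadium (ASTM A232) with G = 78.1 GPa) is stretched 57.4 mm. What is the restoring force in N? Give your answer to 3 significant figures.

340 N

k = Gd⁴/(8D³N_a) = (78.1×10³)(6.1⁴)/(8·47.0³·22) = 5.9179 N/mm
F = k·δ = 5.9179 × 57.4 = 339.68 N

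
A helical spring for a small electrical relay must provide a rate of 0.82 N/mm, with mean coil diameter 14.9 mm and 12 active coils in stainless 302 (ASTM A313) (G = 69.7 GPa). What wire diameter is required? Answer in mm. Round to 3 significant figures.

1.39 mm

d = (8D³N_a·k / G)^(1/4) = (8·14.9³·12·0.82 / (69.7×10³))^0.25
  = (3.736)^0.25 = 1.3903 mm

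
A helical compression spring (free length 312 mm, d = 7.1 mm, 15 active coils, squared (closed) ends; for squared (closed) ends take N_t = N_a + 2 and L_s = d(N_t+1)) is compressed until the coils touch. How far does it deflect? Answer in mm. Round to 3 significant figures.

N_t = 17; L_s = 7.1·18 = 127.8 mm
δ_solid = L₀ − L_s = 312 − 127.8 = 184.2 mm

184 mm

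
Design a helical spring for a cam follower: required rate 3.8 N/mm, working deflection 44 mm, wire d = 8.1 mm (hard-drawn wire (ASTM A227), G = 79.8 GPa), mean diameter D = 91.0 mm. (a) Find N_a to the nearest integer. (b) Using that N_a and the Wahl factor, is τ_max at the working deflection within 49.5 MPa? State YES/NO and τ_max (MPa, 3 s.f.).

N_a = Gd⁴/(8D³k) = (79.8×10³)(8.1⁴)/(8·91.0³·3.8) = 14.99 → N_a = 15
Actual rate k = Gd⁴/(8D³·15) = 3.7987 N/mm
Working load F = kδ = 3.7987·44 = 167.14 N
C = 91.0/8.1 = 11.2346; K_W = (4C−1)/(4C−4)+0.615/C = 1.1280
τ_max = K_W·8FD/(πd³) = 1.1280·72.881 = 82.212 MPa
τ_max > 49.5 MPa → exceeds allowable

(a) 15 coils; (b) NO, τ_max = 82.2 MPa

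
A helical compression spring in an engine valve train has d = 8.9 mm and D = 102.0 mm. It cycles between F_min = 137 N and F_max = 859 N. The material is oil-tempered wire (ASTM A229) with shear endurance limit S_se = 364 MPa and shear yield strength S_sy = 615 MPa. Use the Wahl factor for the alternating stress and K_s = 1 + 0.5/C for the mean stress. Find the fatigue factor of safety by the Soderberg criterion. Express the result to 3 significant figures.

C = D/d = 102.0/8.9 = 11.4607; K_W = (4C−1)/(4C−4)+0.615/C = 1.1254; K_s = 1+0.5/C = 1.0436
F_a = (F_max−F_min)/2 = 361 N; F_m = (F_max+F_min)/2 = 498 N
τ_a = K_W·8F_aD/(πd³) = 1.1254 × 133.01 = 149.68 MPa
τ_m = K_s·8F_mD/(πd³) = 1.0436 × 183.48 = 191.49 MPa
Soderberg: 1/n_f = τ_a/S_se + τ_m/S_sy = 149.68/364 + 191.49/615 = 0.41121 + 0.31137 = 0.72258
n_f = 1/0.72258 = 1.384

1.38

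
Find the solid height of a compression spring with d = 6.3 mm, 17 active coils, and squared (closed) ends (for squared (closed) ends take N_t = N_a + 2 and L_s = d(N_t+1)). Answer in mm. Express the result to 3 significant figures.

126 mm

squared (closed) ends: N_t = N_a + 2 = 17 + 2 = 19
L_s = d·(N_t+1) = 6.3 × 20 = 126 mm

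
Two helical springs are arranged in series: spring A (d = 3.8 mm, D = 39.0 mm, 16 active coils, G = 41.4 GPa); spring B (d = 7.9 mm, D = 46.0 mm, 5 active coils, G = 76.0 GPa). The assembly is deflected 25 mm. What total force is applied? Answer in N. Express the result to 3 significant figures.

28.0 N

k_A = Gd⁴/(8D³N_a) = (41.4×10³)(3.8⁴)/(8·39.0³·16) = 1.1369 N/mm
k_B = Gd⁴/(8D³N_a) = (76.0×10³)(7.9⁴)/(8·46.0³·5) = 76.031 N/mm
Series: 1/k_eq = 1/1.1369 + 1/76.031 = 0.89272; k_eq = 1.1202 N/mm
F = k_eq·δ = 1.1202·25 = 28.004 N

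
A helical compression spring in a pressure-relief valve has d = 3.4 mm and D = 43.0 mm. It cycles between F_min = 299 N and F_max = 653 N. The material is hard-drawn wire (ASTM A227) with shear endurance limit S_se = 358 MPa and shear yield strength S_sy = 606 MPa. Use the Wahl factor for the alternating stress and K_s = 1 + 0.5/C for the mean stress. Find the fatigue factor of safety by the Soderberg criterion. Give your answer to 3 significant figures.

0.263

C = D/d = 43.0/3.4 = 12.6471; K_W = (4C−1)/(4C−4)+0.615/C = 1.1130; K_s = 1+0.5/C = 1.0395
F_a = (F_max−F_min)/2 = 177 N; F_m = (F_max+F_min)/2 = 476 N
τ_a = K_W·8F_aD/(πd³) = 1.1130 × 493.11 = 548.84 MPa
τ_m = K_s·8F_mD/(πd³) = 1.0395 × 1326.1 = 1378.5 MPa
Soderberg: 1/n_f = τ_a/S_se + τ_m/S_sy = 548.84/358 + 1378.5/606 = 1.53308 + 2.27481 = 3.8079
n_f = 1/3.8079 = 0.2626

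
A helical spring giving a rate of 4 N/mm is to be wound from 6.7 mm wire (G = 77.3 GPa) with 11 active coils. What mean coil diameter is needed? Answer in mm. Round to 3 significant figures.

D = (Gd⁴/(8N_a·k))^(1/3) = (77.3×10³·6.7⁴/(8·11·4))^(1/3)
  = (442523)^(1/3) = 76.2042 mm

76.2 mm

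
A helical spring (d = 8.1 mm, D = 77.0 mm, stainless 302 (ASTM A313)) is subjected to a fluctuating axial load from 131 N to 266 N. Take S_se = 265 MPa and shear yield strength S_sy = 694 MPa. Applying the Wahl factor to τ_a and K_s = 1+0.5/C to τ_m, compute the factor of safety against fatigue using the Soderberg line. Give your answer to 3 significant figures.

4.56

C = D/d = 77.0/8.1 = 9.5062; K_W = (4C−1)/(4C−4)+0.615/C = 1.1529; K_s = 1+0.5/C = 1.0526
F_a = (F_max−F_min)/2 = 67.5 N; F_m = (F_max+F_min)/2 = 198.5 N
τ_a = K_W·8F_aD/(πd³) = 1.1529 × 24.905 = 28.712 MPa
τ_m = K_s·8F_mD/(πd³) = 1.0526 × 73.238 = 77.09 MPa
Soderberg: 1/n_f = τ_a/S_se + τ_m/S_sy = 28.712/265 + 77.09/694 = 0.10835 + 0.11108 = 0.21943
n_f = 1/0.21943 = 4.557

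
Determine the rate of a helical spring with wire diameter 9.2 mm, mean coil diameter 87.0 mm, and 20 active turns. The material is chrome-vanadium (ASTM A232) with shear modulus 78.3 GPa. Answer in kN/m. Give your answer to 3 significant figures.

k = Gd⁴/(8D³N_a) = (78.3×10³ × 9.2⁴) / (8 × 87.0³ × 20)
  = 5.60936e+08 / 1.0536e+08 = 5.324 N/mm

5.32 kN/m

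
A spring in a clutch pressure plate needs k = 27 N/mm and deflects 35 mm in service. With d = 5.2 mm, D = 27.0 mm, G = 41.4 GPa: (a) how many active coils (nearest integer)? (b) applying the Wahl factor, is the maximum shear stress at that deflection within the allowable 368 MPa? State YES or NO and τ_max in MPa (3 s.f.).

(a) 7 coils; (b) NO, τ_max = 610 MPa

N_a = Gd⁴/(8D³k) = (41.4×10³)(5.2⁴)/(8·27.0³·27) = 7.12 → N_a = 7
Actual rate k = Gd⁴/(8D³·7) = 27.462 N/mm
Working load F = kδ = 27.462·35 = 961.17 N
C = 27.0/5.2 = 5.1923; K_W = (4C−1)/(4C−4)+0.615/C = 1.2973
τ_max = K_W·8FD/(πd³) = 1.2973·470 = 609.75 MPa
τ_max > 368 MPa → exceeds allowable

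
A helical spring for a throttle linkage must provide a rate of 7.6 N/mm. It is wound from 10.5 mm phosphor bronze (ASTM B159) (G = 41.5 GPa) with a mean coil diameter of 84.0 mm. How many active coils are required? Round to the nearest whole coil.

N_a = Gd⁴/(8D³k) = (41.5×10³ × 10.5⁴)/(8 × 84.0³ × 7.6)
    = 5.04435e+08 / 3.60364e+07 = 14 → 14 coils

14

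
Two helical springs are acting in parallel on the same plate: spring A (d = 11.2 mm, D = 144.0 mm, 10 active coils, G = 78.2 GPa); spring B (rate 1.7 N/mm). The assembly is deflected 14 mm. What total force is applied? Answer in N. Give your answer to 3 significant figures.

95.9 N

k_A = Gd⁴/(8D³N_a) = (78.2×10³)(11.2⁴)/(8·144.0³·10) = 5.1511 N/mm
Parallel: k_eq = 5.1511 + 1.7 = 6.8511 N/mm
F = k_eq·δ = 6.8511·14 = 95.916 N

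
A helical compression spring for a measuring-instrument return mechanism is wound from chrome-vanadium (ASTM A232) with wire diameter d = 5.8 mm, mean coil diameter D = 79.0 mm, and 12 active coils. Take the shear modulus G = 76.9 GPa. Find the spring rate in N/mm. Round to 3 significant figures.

k = Gd⁴/(8D³N_a) = (76.9×10³ × 5.8⁴) / (8 × 79.0³ × 12)
  = 8.70239e+07 / 4.73317e+07 = 1.8386 N/mm

1.84 N/mm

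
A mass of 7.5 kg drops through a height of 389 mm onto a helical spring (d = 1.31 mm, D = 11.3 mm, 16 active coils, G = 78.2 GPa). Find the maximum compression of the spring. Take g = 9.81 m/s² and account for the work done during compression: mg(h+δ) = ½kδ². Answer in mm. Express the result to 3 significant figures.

281 mm

k = Gd⁴/(8D³N_a) = (78.2×10³)(1.31⁴)/(8·11.3³·16) = 1.2469 N/mm
W = mg = 7.5 × 9.81 = 73.575 N
½kδ² − Wδ − Wh = 0 → δ = (W + √(W² + 2kWh))/k
δ = (73.575 + √(5413.3 + 71376.7))/1.2469 = (73.575 + 277.11)/1.2469 = 281.24 mm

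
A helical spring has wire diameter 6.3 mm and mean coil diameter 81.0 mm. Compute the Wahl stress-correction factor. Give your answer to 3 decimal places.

1.111

C = D/d = 81.0/6.3 = 12.8571
K_W = (4C−1)/(4C−4) + 0.615/C = 50.429/47.429 + 0.0478 = 1.1111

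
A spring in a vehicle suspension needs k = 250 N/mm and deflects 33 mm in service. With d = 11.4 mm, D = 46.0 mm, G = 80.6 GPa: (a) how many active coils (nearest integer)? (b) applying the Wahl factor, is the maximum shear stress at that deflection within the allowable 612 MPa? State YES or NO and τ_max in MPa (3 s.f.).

(a) 7 coils; (b) NO, τ_max = 912 MPa

N_a = Gd⁴/(8D³k) = (80.6×10³)(11.4⁴)/(8·46.0³·250) = 6.993 → N_a = 7
Actual rate k = Gd⁴/(8D³·7) = 249.74 N/mm
Working load F = kδ = 249.74·33 = 8241.5 N
C = 46.0/11.4 = 4.0351; K_W = (4C−1)/(4C−4)+0.615/C = 1.3995
τ_max = K_W·8FD/(πd³) = 1.3995·651.61 = 911.95 MPa
τ_max > 612 MPa → exceeds allowable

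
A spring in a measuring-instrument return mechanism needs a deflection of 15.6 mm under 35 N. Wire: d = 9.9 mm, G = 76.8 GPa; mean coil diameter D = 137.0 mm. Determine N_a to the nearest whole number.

Required rate k = F/δ = 35/15.6 = 2.2436 N/mm
N_a = Gd⁴/(8D³k) = (76.8×10³ × 9.9⁴)/(8 × 137.0³ × 2.2436)
    = 7.37738e+08 / 4.61525e+07 = 15.98 → 16 coils

16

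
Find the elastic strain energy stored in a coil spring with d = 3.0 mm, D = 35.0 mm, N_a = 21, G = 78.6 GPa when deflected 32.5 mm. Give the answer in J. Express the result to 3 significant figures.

k = Gd⁴/(8D³N_a) = (78.6×10³)(3.0⁴)/(8·35.0³·21) = 0.88388 N/mm
U = ½kδ² = 0.5 × 0.88388 × 32.5² = 466.8 N·mm = 0.4668 J

0.467 J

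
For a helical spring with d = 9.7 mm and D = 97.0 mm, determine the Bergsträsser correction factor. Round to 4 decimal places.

C = D/d = 97.0/9.7 = 10.0000
K_B = (4C+2)/(4C−3) = 42.000/37.000 = 1.1351

1.1351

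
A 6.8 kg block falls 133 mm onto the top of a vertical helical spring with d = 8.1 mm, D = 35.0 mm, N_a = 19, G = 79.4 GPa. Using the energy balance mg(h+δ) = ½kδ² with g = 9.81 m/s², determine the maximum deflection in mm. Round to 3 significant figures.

k = Gd⁴/(8D³N_a) = (79.4×10³)(8.1⁴)/(8·35.0³·19) = 52.446 N/mm
W = mg = 6.8 × 9.81 = 66.708 N
½kδ² − Wδ − Wh = 0 → δ = (W + √(W² + 2kWh))/k
δ = (66.708 + √(4450 + 930620))/52.446 = (66.708 + 966.99)/52.446 = 19.71 mm

19.7 mm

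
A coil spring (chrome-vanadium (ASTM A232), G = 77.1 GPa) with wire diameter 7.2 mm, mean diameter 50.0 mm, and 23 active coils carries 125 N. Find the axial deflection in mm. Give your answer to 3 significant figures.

k = Gd⁴/(8D³N_a) = (77.1×10³)(7.2⁴)/(8·50.0³·23) = 9.0086 N/mm
δ = F/k = 125 / 9.0086 = 13.876 mm

13.9 mm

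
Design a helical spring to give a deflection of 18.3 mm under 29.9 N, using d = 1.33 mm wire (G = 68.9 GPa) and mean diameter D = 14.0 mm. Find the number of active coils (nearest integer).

6

Required rate k = F/δ = 29.9/18.3 = 1.6339 N/mm
N_a = Gd⁴/(8D³k) = (68.9×10³ × 1.33⁴)/(8 × 14.0³ × 1.6339)
    = 215589 / 35866.9 = 6.011 → 6 coils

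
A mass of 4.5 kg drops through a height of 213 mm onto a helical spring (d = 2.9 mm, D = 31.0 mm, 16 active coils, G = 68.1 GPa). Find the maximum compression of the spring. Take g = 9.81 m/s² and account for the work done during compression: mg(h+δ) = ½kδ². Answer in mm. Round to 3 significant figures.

k = Gd⁴/(8D³N_a) = (68.1×10³)(2.9⁴)/(8·31.0³·16) = 1.2631 N/mm
W = mg = 4.5 × 9.81 = 44.145 N
½kδ² − Wδ − Wh = 0 → δ = (W + √(W² + 2kWh))/k
δ = (44.145 + √(1948.8 + 23753.9))/1.2631 = (44.145 + 160.32)/1.2631 = 161.87 mm

162 mm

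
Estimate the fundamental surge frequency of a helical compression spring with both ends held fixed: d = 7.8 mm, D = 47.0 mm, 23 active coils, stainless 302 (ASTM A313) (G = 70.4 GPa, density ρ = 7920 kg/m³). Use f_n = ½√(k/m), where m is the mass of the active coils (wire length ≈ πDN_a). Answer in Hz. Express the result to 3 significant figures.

k = Gd⁴/(8D³N_a) = (70.4×10³)(7.8⁴)/(8·47.0³·23) = 13.641 N/mm = 13641 N/m
Wire length L = πDN_a = π·47.0·23 = 3396.1 mm
m = ρ·(πd²/4)·L = 7920 × 47.784×10⁻⁶ m² × 3.3961 m = 1.2852 kg
f_n = ½√(k/m) = 0.5·√(13641/1.2852) = 0.5·√(10614) = 51.511 Hz

51.5 Hz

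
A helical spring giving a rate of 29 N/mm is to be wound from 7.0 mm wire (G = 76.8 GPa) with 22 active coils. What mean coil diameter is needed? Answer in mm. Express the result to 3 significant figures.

33.1 mm

D = (Gd⁴/(8N_a·k))^(1/3) = (76.8×10³·7.0⁴/(8·22·29))^(1/3)
  = (36127.9)^(1/3) = 33.0583 mm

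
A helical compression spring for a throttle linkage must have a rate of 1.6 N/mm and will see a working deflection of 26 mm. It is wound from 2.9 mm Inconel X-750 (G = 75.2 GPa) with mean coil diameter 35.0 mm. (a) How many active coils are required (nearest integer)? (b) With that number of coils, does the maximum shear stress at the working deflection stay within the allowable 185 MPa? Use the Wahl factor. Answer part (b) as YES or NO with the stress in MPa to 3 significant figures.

(a) 10 coils; (b) YES, τ_max = 165 MPa

N_a = Gd⁴/(8D³k) = (75.2×10³)(2.9⁴)/(8·35.0³·1.6) = 9.692 → N_a = 10
Actual rate k = Gd⁴/(8D³·10) = 1.5507 N/mm
Working load F = kδ = 1.5507·26 = 40.317 N
C = 35.0/2.9 = 12.0690; K_W = (4C−1)/(4C−4)+0.615/C = 1.1187
τ_max = K_W·8FD/(πd³) = 1.1187·147.33 = 164.82 MPa
τ_max ≤ 185 MPa → acceptable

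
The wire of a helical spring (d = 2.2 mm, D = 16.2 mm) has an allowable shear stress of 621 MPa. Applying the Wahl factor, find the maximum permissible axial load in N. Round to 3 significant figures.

C = D/d = 16.2/2.2 = 7.3636
K_W = (4C−1)/(4C−4) + 0.615/C = 28.455/25.455 + 0.0835 = 1.2014
τ_max = K·8FD/(πd³) → F_max = τ_allow·πd³/(8DK)
F_max = 621·π·2.2³/(8·16.2·1.2014) = 20773/155.7 = 133.42 N

133 N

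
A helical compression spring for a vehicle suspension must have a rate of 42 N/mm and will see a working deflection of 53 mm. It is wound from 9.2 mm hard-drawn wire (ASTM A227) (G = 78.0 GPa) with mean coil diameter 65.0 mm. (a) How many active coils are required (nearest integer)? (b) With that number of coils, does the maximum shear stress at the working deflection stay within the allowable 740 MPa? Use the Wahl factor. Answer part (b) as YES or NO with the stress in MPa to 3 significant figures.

N_a = Gd⁴/(8D³k) = (78.0×10³)(9.2⁴)/(8·65.0³·42) = 6.056 → N_a = 6
Actual rate k = Gd⁴/(8D³·6) = 42.39 N/mm
Working load F = kδ = 42.39·53 = 2246.7 N
C = 65.0/9.2 = 7.0652; K_W = (4C−1)/(4C−4)+0.615/C = 1.2107
τ_max = K_W·8FD/(πd³) = 1.2107·477.56 = 578.19 MPa
τ_max ≤ 740 MPa → acceptable

(a) 6 coils; (b) YES, τ_max = 578 MPa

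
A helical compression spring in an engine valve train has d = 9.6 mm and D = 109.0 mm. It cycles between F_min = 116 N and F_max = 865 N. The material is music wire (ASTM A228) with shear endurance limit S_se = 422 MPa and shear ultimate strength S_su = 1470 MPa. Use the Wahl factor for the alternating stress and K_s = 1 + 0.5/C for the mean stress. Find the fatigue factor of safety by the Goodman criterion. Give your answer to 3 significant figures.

2.36

C = D/d = 109.0/9.6 = 11.3542; K_W = (4C−1)/(4C−4)+0.615/C = 1.1266; K_s = 1+0.5/C = 1.0440
F_a = (F_max−F_min)/2 = 374.5 N; F_m = (F_max+F_min)/2 = 490.5 N
τ_a = K_W·8F_aD/(πd³) = 1.1266 × 117.49 = 132.37 MPa
τ_m = K_s·8F_mD/(πd³) = 1.0440 × 153.88 = 160.66 MPa
Goodman: 1/n_f = τ_a/S_se + τ_m/S_su = 132.37/422 + 160.66/1470 = 0.31366 + 0.10929 = 0.42295
n_f = 1/0.42295 = 2.364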